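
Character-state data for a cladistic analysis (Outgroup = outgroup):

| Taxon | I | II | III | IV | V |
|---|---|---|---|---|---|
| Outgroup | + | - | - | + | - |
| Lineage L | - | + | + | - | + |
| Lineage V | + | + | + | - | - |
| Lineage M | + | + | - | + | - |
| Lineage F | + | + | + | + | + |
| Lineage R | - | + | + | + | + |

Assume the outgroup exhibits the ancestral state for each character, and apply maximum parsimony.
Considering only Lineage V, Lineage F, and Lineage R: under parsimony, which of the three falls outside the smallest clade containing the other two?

Character polarity is set by the outgroup: the derived state is whichever differs from the outgroup's state, so for I, IV the derived state is '-', and for the remaining characters it is '+'.
I (derived state '-') is shared by Lineage L and Lineage R — a synapomorphy uniting that clade.
All ingroup taxa share the derived state '+' for II; it defines the ingroup but does not resolve relationships within it.
Only Lineage F, Lineage L, Lineage R, and Lineage V show the derived state '+' for III, supporting them as a clade.
IV groups Lineage L and Lineage V, which is incompatible with the clades supported by the remaining characters; treating it as convergent (homoplasy) costs fewer steps than any alternative tree.
Only Lineage F, Lineage L, and Lineage R show the derived state '+' for V, supporting them as a clade.
Most parsimonious ingroup topology: ((((Lineage L,Lineage R),Lineage F),Lineage V),Lineage M).
Lineage R and Lineage F share a more recent common ancestor with each other than either does with Lineage V, so Lineage V is the least closely related of the three.

Lineage V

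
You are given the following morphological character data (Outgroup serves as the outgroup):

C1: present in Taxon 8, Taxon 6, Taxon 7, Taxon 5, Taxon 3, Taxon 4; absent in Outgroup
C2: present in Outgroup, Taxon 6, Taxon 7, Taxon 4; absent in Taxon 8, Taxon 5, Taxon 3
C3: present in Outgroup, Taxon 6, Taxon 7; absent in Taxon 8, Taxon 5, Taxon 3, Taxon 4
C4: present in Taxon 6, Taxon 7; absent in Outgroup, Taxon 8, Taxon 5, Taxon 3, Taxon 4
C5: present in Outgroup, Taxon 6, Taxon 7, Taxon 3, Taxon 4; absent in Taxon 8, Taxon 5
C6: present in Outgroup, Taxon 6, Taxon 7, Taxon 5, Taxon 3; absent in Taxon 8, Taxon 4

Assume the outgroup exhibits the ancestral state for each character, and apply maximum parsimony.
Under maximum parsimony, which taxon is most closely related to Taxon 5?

Character polarity is set by the outgroup: the derived state is whichever differs from the outgroup's state, so for C2, C3, C5, C6 the derived state is 'absent', and for the remaining characters it is 'present'.
C1 (derived state 'present') is shared by all ingroup taxa — unites the whole ingroup.
C2: derived state 'absent' in Taxon 3, Taxon 5, and Taxon 8 only — synapomorphy for {Taxon 3, Taxon 5, Taxon 8}.
C3: derived state 'absent' in Taxon 3, Taxon 4, Taxon 5, and Taxon 8 only — synapomorphy for {Taxon 3, Taxon 4, Taxon 5, Taxon 8}.
C4: derived state 'present' in Taxon 6 and Taxon 7 only — synapomorphy for {Taxon 6, Taxon 7}.
C5 (derived state 'absent') is shared by Taxon 5 and Taxon 8 — a synapomorphy uniting that clade.
C6 groups Taxon 4 and Taxon 8, which is incompatible with the clades supported by the remaining characters; treating it as convergent (homoplasy) costs fewer steps than any alternative tree.
Most parsimonious ingroup topology: ((((Taxon 8,Taxon 5),Taxon 3),Taxon 4),(Taxon 6,Taxon 7)).
Taxon 5 and Taxon 8 form a cherry on this tree, so they are sister taxa.

Taxon 8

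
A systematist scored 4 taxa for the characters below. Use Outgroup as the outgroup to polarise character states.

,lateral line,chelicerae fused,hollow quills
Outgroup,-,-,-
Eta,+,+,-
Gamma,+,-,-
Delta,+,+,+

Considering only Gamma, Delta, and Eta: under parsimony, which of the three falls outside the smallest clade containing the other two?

Gamma

The outgroup has state '-' for every character, so '+' is the derived state throughout.
All ingroup taxa share the derived state '+' for lateral line; it defines the ingroup but does not resolve relationships within it.
Only Delta and Eta show the derived state '+' for chelicerae fused, supporting them as a clade.
hollow quills (derived state '+') is unique to Delta (autapomorphy; uninformative for grouping).
Most parsimonious ingroup topology: ((Eta,Delta),Gamma).
Eta and Delta share a more recent common ancestor with each other than either does with Gamma, so Gamma is the least closely related of the three.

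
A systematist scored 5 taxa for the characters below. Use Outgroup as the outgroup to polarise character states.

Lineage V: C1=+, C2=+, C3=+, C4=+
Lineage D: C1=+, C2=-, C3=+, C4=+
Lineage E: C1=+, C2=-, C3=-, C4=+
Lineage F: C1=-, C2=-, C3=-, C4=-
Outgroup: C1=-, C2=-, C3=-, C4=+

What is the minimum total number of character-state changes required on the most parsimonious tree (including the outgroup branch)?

Character polarity is set by the outgroup: the derived state is whichever differs from the outgroup's state, so for C4 the derived state is '-', and for the remaining characters it is '+'.
C1: derived state '+' in Lineage D, Lineage E, and Lineage V only — synapomorphy for {Lineage D, Lineage E, Lineage V}.
C2: derived state '+' in Lineage V only — an autapomorphy, so it tells us nothing about relationships among taxa.
C3: derived state '+' in Lineage D and Lineage V only — synapomorphy for {Lineage D, Lineage V}.
C4: derived state '-' in Lineage F only — an autapomorphy, so it tells us nothing about relationships among taxa.
Most parsimonious ingroup topology: (((Lineage V,Lineage D),Lineage E),Lineage F).
Changes per character on this tree: C1: 1; C2: 1; C3: 1; C4: 1.
Total = 4.

4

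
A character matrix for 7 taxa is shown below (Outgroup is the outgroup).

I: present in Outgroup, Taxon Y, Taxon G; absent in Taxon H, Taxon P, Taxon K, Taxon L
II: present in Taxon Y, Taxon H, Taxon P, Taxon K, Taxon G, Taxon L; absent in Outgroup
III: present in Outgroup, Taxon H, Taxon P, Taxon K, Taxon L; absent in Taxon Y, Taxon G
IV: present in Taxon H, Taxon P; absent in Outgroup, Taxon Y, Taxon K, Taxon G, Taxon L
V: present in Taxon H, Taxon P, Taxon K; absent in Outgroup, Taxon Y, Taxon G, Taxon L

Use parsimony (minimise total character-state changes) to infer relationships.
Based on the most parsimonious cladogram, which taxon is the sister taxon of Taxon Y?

Character polarity is set by the outgroup: the derived state is whichever differs from the outgroup's state, so for I, III the derived state is 'absent', and for the remaining characters it is 'present'.
Only Taxon H, Taxon K, Taxon L, and Taxon P show the derived state 'absent' for I, supporting them as a clade.
II (derived state 'present') is shared by all ingroup taxa — unites the whole ingroup.
III (derived state 'absent') is shared by Taxon G and Taxon Y — a synapomorphy uniting that clade.
Only Taxon H and Taxon P show the derived state 'present' for IV, supporting them as a clade.
V (derived state 'present') is shared by Taxon H, Taxon K, and Taxon P — a synapomorphy uniting that clade.
Most parsimonious ingroup topology: ((Taxon Y,Taxon G),(((Taxon H,Taxon P),Taxon K),Taxon L)).
Taxon Y and Taxon G form a cherry on this tree, so they are sister taxa.

Taxon G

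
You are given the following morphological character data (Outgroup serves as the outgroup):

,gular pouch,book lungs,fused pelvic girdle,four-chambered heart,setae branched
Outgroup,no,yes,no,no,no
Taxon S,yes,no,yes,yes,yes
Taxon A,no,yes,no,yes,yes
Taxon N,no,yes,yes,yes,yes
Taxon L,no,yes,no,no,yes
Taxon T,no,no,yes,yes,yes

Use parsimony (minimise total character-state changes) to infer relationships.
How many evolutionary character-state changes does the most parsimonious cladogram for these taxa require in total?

Character polarity is set by the outgroup: the derived state is whichever differs from the outgroup's state, so for book lungs the derived state is 'no', and for the remaining characters it is 'yes'.
gular pouch (derived state 'yes') is unique to Taxon S (autapomorphy; uninformative for grouping).
book lungs: derived state 'no' in Taxon S and Taxon T only — synapomorphy for {Taxon S, Taxon T}.
Only Taxon N, Taxon S, and Taxon T show the derived state 'yes' for fused pelvic girdle, supporting them as a clade.
four-chambered heart (derived state 'yes') is shared by Taxon A, Taxon N, Taxon S, and Taxon T — a synapomorphy uniting that clade.
setae branched (derived state 'yes') is shared by all ingroup taxa — unites the whole ingroup.
Most parsimonious ingroup topology: ((((Taxon S,Taxon T),Taxon N),Taxon A),Taxon L).
Changes per character on this tree: gular pouch: 1; book lungs: 1; fused pelvic girdle: 1; four-chambered heart: 1; setae branched: 1.
Total = 5.

5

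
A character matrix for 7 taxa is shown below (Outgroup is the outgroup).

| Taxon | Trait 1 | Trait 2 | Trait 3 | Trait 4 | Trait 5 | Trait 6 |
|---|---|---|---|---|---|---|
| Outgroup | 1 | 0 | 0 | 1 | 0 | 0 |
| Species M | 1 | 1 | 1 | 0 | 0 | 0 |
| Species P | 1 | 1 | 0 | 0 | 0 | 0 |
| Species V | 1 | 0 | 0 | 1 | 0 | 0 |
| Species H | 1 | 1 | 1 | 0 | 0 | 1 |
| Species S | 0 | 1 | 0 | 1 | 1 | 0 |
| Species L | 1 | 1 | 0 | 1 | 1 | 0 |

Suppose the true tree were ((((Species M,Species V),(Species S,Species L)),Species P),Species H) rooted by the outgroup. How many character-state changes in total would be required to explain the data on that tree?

10

Map each character onto ((((Species M,Species V),(Species S,Species L)),Species P),Species H) (rooted by Outgroup) and count the minimum state changes it requires (Fitch parsimony):
Trait 1: 1; Trait 2: 2; Trait 3: 2; Trait 4: 3; Trait 5: 1; Trait 6: 1.
Total tree length = 10.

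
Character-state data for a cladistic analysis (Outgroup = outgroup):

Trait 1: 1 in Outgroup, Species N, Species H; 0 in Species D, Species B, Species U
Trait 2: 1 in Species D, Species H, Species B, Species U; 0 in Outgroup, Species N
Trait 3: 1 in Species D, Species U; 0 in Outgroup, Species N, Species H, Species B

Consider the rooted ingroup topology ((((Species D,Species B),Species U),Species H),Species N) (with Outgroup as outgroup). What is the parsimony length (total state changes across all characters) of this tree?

Map each character onto ((((Species D,Species B),Species U),Species H),Species N) (rooted by Outgroup) and count the minimum state changes it requires (Fitch parsimony):
Trait 1: 1; Trait 2: 1; Trait 3: 2.
Total tree length = 4.

4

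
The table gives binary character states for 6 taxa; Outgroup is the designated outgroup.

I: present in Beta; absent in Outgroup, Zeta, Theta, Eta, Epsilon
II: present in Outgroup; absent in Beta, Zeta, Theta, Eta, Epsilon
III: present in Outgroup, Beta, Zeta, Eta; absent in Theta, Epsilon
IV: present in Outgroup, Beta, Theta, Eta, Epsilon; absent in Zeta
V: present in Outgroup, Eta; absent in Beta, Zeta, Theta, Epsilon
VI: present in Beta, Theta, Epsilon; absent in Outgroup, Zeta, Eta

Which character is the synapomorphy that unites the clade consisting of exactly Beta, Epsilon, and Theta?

Character polarity is set by the outgroup: the derived state is whichever differs from the outgroup's state, so for II, III, IV, V the derived state is 'absent', and for the remaining characters it is 'present'.
I (derived state 'present') is unique to Beta (autapomorphy; uninformative for grouping).
All ingroup taxa share the derived state 'absent' for II; it defines the ingroup but does not resolve relationships within it.
III (derived state 'absent') is shared by Epsilon and Theta — a synapomorphy uniting that clade.
IV (derived state 'absent') is unique to Zeta (autapomorphy; uninformative for grouping).
Only Beta, Epsilon, Theta, and Zeta show the derived state 'absent' for V, supporting them as a clade.
VI: derived state 'present' in Beta, Epsilon, and Theta only — synapomorphy for {Beta, Epsilon, Theta}.
Most parsimonious ingroup topology: (((Beta,(Theta,Epsilon)),Zeta),Eta).
The clade {Beta, Epsilon, Theta} is supported by VI: its derived state 'present' occurs in exactly those taxa and in no other taxon (including the outgroup).

VI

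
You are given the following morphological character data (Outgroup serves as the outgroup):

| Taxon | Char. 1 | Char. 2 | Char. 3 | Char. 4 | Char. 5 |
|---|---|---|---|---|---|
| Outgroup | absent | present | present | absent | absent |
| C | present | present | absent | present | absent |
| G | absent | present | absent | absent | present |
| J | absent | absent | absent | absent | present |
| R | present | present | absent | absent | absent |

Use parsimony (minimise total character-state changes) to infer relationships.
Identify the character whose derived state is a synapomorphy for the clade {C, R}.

Character polarity is set by the outgroup: the derived state is whichever differs from the outgroup's state, so for Char. 2, Char. 3 the derived state is 'absent', and for the remaining characters it is 'present'.
Char. 1 (derived state 'present') is shared by C and R — a synapomorphy uniting that clade.
Char. 2: derived state 'absent' in J only — an autapomorphy, so it tells us nothing about relationships among taxa.
Char. 3 (derived state 'absent') is shared by all ingroup taxa — unites the whole ingroup.
Char. 4: derived state 'present' in C only — an autapomorphy, so it tells us nothing about relationships among taxa.
Char. 5: derived state 'present' in G and J only — synapomorphy for {G, J}.
Most parsimonious ingroup topology: ((C,R),(G,J)).
The clade {C, R} is supported by Char. 1: its derived state 'present' occurs in exactly those taxa and in no other taxon (including the outgroup).

Char. 1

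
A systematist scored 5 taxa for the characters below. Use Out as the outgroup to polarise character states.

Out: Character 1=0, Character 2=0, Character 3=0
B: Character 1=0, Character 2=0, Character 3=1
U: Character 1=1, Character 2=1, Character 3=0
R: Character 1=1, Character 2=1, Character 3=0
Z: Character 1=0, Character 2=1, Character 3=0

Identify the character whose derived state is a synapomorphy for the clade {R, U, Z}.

The outgroup has state '0' for every character, so '1' is the derived state throughout.
Character 1 (derived state '1') is shared by R and U — a synapomorphy uniting that clade.
Character 2: derived state '1' in R, U, and Z only — synapomorphy for {R, U, Z}.
Character 3 (derived state '1') is unique to B (autapomorphy; uninformative for grouping).
Most parsimonious ingroup topology: (B,((U,R),Z)).
The clade {R, U, Z} is supported by Character 2: its derived state '1' occurs in exactly those taxa and in no other taxon (including the outgroup).

Character 2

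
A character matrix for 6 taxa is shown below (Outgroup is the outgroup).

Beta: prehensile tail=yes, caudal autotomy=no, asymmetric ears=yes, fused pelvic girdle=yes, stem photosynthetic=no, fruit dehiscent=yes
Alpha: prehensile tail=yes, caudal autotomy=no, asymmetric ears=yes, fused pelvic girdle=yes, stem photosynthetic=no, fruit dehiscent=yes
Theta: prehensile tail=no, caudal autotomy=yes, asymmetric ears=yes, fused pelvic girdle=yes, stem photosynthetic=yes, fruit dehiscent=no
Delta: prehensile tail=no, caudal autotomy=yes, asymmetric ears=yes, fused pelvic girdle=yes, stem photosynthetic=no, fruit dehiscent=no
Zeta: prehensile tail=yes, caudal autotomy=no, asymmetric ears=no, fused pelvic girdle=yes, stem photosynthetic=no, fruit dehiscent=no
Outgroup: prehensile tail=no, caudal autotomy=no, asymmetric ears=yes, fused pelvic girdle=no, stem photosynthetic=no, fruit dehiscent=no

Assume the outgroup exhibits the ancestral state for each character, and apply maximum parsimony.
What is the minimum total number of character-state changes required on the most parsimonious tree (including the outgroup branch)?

Character polarity is set by the outgroup: the derived state is whichever differs from the outgroup's state, so for asymmetric ears the derived state is 'no', and for the remaining characters it is 'yes'.
Only Alpha, Beta, and Zeta show the derived state 'yes' for prehensile tail, supporting them as a clade.
caudal autotomy (derived state 'yes') is shared by Delta and Theta — a synapomorphy uniting that clade.
asymmetric ears: derived state 'no' in Zeta only — an autapomorphy, so it tells us nothing about relationships among taxa.
fused pelvic girdle (derived state 'yes') is shared by all ingroup taxa — unites the whole ingroup.
stem photosynthetic (derived state 'yes') is unique to Theta (autapomorphy; uninformative for grouping).
fruit dehiscent (derived state 'yes') is shared by Alpha and Beta — a synapomorphy uniting that clade.
Most parsimonious ingroup topology: ((Delta,Theta),(Zeta,(Beta,Alpha))).
Changes per character on this tree: prehensile tail: 1; caudal autotomy: 1; asymmetric ears: 1; fused pelvic girdle: 1; stem photosynthetic: 1; fruit dehiscent: 1.
Total = 6.

6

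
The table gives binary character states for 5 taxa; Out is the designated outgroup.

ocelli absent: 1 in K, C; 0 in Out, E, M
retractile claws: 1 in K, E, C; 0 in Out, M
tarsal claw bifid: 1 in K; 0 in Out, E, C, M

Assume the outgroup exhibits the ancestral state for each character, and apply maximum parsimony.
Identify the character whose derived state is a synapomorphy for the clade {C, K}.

ocelli absent

The outgroup has state '0' for every character, so '1' is the derived state throughout.
ocelli absent: derived state '1' in C and K only — synapomorphy for {C, K}.
retractile claws (derived state '1') is shared by C, E, and K — a synapomorphy uniting that clade.
tarsal claw bifid: derived state '1' in K only — an autapomorphy, so it tells us nothing about relationships among taxa.
Most parsimonious ingroup topology: (((K,C),E),M).
The clade {C, K} is supported by ocelli absent: its derived state '1' occurs in exactly those taxa and in no other taxon (including the outgroup).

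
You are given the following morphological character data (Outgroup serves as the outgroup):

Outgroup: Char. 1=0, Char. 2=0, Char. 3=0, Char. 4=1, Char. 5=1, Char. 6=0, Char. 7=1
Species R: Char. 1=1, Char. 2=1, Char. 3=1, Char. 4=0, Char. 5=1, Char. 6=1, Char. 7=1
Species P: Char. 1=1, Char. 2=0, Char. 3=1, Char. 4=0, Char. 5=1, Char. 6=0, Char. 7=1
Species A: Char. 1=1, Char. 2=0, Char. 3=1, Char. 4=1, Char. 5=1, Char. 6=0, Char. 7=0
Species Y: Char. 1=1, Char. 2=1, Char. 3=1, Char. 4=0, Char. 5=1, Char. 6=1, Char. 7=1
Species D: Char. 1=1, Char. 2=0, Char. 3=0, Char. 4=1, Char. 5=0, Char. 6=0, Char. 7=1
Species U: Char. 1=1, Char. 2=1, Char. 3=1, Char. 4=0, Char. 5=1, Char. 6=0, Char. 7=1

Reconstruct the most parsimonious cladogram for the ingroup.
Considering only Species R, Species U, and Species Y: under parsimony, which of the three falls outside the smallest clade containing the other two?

Character polarity is set by the outgroup: the derived state is whichever differs from the outgroup's state, so for Char. 4, Char. 5, Char. 7 the derived state is '0', and for the remaining characters it is '1'.
Char. 1 (derived state '1') is shared by all ingroup taxa — unites the whole ingroup.
Only Species R, Species U, and Species Y show the derived state '1' for Char. 2, supporting them as a clade.
Char. 3: derived state '1' in Species A, Species P, Species R, Species U, and Species Y only — synapomorphy for {Species A, Species P, Species R, Species U, Species Y}.
Only Species P, Species R, Species U, and Species Y show the derived state '0' for Char. 4, supporting them as a clade.
Char. 5 (derived state '0') is unique to Species D (autapomorphy; uninformative for grouping).
Char. 6 (derived state '1') is shared by Species R and Species Y — a synapomorphy uniting that clade.
Char. 7 (derived state '0') is unique to Species A (autapomorphy; uninformative for grouping).
Most parsimonious ingroup topology: (((((Species R,Species Y),Species U),Species P),Species A),Species D).
Species R and Species Y share a more recent common ancestor with each other than either does with Species U, so Species U is the least closely related of the three.

Species U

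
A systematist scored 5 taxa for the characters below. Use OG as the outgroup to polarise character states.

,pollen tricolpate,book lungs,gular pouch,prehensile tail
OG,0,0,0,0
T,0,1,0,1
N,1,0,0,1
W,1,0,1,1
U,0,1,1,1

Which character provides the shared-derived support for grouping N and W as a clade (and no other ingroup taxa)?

The outgroup has state '0' for every character, so '1' is the derived state throughout.
pollen tricolpate (derived state '1') is shared by N and W — a synapomorphy uniting that clade.
Only T and U show the derived state '1' for book lungs, supporting them as a clade.
gular pouch groups U and W, which is incompatible with the clades supported by the remaining characters; treating it as convergent (homoplasy) costs fewer steps than any alternative tree.
prehensile tail (derived state '1') is shared by all ingroup taxa — unites the whole ingroup.
Most parsimonious ingroup topology: ((T,U),(N,W)).
The clade {N, W} is supported by pollen tricolpate: its derived state '1' occurs in exactly those taxa and in no other taxon (including the outgroup).

pollen tricolpate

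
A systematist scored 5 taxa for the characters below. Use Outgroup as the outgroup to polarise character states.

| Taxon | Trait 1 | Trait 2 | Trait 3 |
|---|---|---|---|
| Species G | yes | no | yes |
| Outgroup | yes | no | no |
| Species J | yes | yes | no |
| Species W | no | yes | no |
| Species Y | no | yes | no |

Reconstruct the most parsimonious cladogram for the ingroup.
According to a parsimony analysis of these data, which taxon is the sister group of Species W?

Character polarity is set by the outgroup: the derived state is whichever differs from the outgroup's state, so for Trait 1 the derived state is 'no', and for the remaining characters it is 'yes'.
Only Species W and Species Y show the derived state 'no' for Trait 1, supporting them as a clade.
Trait 2 (derived state 'yes') is shared by Species J, Species W, and Species Y — a synapomorphy uniting that clade.
Trait 3: derived state 'yes' in Species G only — an autapomorphy, so it tells us nothing about relationships among taxa.
Most parsimonious ingroup topology: ((Species J,(Species Y,Species W)),Species G).
Species W and Species Y form a cherry on this tree, so they are sister taxa.

Species Y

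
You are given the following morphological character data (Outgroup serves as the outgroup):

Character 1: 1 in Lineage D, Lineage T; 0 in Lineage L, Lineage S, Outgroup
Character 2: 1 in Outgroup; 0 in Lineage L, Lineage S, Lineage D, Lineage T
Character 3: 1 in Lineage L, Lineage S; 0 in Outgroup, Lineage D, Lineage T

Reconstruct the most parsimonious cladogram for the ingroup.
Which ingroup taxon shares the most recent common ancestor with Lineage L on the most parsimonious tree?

Lineage S

Character polarity is set by the outgroup: the derived state is whichever differs from the outgroup's state, so for Character 2 the derived state is '0', and for the remaining characters it is '1'.
Only Lineage D and Lineage T show the derived state '1' for Character 1, supporting them as a clade.
All ingroup taxa share the derived state '0' for Character 2; it defines the ingroup but does not resolve relationships within it.
Character 3: derived state '1' in Lineage L and Lineage S only — synapomorphy for {Lineage L, Lineage S}.
Most parsimonious ingroup topology: ((Lineage S,Lineage L),(Lineage T,Lineage D)).
Lineage L and Lineage S form a cherry on this tree, so they are sister taxa.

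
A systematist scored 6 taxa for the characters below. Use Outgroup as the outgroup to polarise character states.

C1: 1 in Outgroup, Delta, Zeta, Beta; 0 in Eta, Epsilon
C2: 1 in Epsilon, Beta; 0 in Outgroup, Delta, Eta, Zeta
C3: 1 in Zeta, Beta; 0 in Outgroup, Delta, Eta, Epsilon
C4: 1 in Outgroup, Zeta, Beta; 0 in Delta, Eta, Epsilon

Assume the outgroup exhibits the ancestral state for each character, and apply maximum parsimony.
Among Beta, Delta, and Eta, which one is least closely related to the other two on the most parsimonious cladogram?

Beta

Character polarity is set by the outgroup: the derived state is whichever differs from the outgroup's state, so for C1, C4 the derived state is '0', and for the remaining characters it is '1'.
C1: derived state '0' in Epsilon and Eta only — synapomorphy for {Epsilon, Eta}.
C2 (state '1') occurs in Beta and Epsilon but conflicts with the nesting implied by the other characters — most parsimoniously interpreted as homoplasy.
C3: derived state '1' in Beta and Zeta only — synapomorphy for {Beta, Zeta}.
C4: derived state '0' in Delta, Epsilon, and Eta only — synapomorphy for {Delta, Epsilon, Eta}.
Most parsimonious ingroup topology: ((Delta,(Eta,Epsilon)),(Zeta,Beta)).
Delta and Eta share a more recent common ancestor with each other than either does with Beta, so Beta is the least closely related of the three.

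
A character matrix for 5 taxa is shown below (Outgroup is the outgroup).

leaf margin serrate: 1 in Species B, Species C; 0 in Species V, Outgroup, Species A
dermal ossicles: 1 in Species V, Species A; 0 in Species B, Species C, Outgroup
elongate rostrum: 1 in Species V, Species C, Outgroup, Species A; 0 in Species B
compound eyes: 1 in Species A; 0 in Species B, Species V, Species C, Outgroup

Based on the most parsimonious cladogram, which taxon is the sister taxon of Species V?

Species A

Character polarity is set by the outgroup: the derived state is whichever differs from the outgroup's state, so for elongate rostrum the derived state is '0', and for the remaining characters it is '1'.
leaf margin serrate: derived state '1' in Species B and Species C only — synapomorphy for {Species B, Species C}.
Only Species A and Species V show the derived state '1' for dermal ossicles, supporting them as a clade.
elongate rostrum (derived state '0') is unique to Species B (autapomorphy; uninformative for grouping).
compound eyes (derived state '1') is unique to Species A (autapomorphy; uninformative for grouping).
Most parsimonious ingroup topology: ((Species A,Species V),(Species B,Species C)).
Species V and Species A form a cherry on this tree, so they are sister taxa.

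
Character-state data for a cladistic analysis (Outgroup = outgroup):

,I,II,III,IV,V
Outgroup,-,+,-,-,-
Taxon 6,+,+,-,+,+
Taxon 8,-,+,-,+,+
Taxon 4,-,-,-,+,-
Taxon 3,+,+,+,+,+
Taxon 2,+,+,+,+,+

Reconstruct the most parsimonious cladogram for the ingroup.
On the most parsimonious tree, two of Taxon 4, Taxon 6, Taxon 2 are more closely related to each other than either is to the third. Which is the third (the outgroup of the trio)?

Character polarity is set by the outgroup: the derived state is whichever differs from the outgroup's state, so for II the derived state is '-', and for the remaining characters it is '+'.
I: derived state '+' in Taxon 2, Taxon 3, and Taxon 6 only — synapomorphy for {Taxon 2, Taxon 3, Taxon 6}.
II: derived state '-' in Taxon 4 only — an autapomorphy, so it tells us nothing about relationships among taxa.
III: derived state '+' in Taxon 2 and Taxon 3 only — synapomorphy for {Taxon 2, Taxon 3}.
All ingroup taxa share the derived state '+' for IV; it defines the ingroup but does not resolve relationships within it.
Only Taxon 2, Taxon 3, Taxon 6, and Taxon 8 show the derived state '+' for V, supporting them as a clade.
Most parsimonious ingroup topology: (((Taxon 6,(Taxon 3,Taxon 2)),Taxon 8),Taxon 4).
Taxon 2 and Taxon 6 share a more recent common ancestor with each other than either does with Taxon 4, so Taxon 4 is the least closely related of the three.

Taxon 4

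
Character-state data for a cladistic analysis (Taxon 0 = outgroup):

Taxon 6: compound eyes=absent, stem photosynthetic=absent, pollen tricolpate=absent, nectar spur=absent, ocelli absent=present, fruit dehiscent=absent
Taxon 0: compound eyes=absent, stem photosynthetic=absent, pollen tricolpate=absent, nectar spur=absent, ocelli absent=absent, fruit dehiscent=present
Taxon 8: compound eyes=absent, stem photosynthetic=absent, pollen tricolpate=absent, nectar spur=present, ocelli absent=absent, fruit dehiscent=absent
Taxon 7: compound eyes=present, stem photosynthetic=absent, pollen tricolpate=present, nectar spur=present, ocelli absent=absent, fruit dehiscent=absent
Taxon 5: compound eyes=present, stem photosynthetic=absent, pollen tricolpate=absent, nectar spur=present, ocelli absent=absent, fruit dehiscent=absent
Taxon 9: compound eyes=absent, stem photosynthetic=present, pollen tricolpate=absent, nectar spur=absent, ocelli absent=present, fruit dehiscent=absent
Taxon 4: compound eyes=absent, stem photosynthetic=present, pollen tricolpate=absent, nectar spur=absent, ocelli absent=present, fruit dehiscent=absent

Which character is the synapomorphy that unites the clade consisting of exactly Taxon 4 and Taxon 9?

stem photosynthetic

Character polarity is set by the outgroup: the derived state is whichever differs from the outgroup's state, so for fruit dehiscent the derived state is 'absent', and for the remaining characters it is 'present'.
compound eyes: derived state 'present' in Taxon 5 and Taxon 7 only — synapomorphy for {Taxon 5, Taxon 7}.
Only Taxon 4 and Taxon 9 show the derived state 'present' for stem photosynthetic, supporting them as a clade.
pollen tricolpate: derived state 'present' in Taxon 7 only — an autapomorphy, so it tells us nothing about relationships among taxa.
Only Taxon 5, Taxon 7, and Taxon 8 show the derived state 'present' for nectar spur, supporting them as a clade.
Only Taxon 4, Taxon 6, and Taxon 9 show the derived state 'present' for ocelli absent, supporting them as a clade.
fruit dehiscent (derived state 'absent') is shared by all ingroup taxa — unites the whole ingroup.
Most parsimonious ingroup topology: (((Taxon 4,Taxon 9),Taxon 6),((Taxon 5,Taxon 7),Taxon 8)).
The clade {Taxon 4, Taxon 9} is supported by stem photosynthetic: its derived state 'present' occurs in exactly those taxa and in no other taxon (including the outgroup).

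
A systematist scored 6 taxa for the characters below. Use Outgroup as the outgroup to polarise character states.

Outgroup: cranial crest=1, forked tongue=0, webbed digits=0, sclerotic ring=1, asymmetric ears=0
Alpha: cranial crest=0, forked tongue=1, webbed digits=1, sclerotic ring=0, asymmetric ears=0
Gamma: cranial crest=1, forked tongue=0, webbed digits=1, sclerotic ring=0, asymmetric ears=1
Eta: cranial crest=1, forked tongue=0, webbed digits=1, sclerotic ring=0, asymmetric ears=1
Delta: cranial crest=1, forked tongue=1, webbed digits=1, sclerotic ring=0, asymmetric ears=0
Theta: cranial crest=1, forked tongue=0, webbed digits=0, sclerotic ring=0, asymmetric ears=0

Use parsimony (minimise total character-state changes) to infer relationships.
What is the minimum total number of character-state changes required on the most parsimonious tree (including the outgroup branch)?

Character polarity is set by the outgroup: the derived state is whichever differs from the outgroup's state, so for cranial crest, sclerotic ring the derived state is '0', and for the remaining characters it is '1'.
cranial crest: derived state '0' in Alpha only — an autapomorphy, so it tells us nothing about relationships among taxa.
forked tongue: derived state '1' in Alpha and Delta only — synapomorphy for {Alpha, Delta}.
webbed digits (derived state '1') is shared by Alpha, Delta, Eta, and Gamma — a synapomorphy uniting that clade.
sclerotic ring (derived state '0') is shared by all ingroup taxa — unites the whole ingroup.
Only Eta and Gamma show the derived state '1' for asymmetric ears, supporting them as a clade.
Most parsimonious ingroup topology: (((Alpha,Delta),(Gamma,Eta)),Theta).
Changes per character on this tree: cranial crest: 1; forked tongue: 1; webbed digits: 1; sclerotic ring: 1; asymmetric ears: 1.
Total = 5.

5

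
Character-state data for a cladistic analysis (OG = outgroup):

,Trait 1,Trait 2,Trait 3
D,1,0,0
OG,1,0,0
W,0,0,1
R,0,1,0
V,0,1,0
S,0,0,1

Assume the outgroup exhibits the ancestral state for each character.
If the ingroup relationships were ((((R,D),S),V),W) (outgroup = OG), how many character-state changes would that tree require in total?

6

Map each character onto ((((R,D),S),V),W) (rooted by OG) and count the minimum state changes it requires (Fitch parsimony):
Trait 1: 2; Trait 2: 2; Trait 3: 2.
Total tree length = 6.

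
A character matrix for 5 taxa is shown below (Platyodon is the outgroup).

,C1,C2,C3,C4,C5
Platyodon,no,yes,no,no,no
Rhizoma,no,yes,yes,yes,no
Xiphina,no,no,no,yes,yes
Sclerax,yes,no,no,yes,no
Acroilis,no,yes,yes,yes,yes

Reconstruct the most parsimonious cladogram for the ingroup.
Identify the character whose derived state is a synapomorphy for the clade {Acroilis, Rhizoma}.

C3

Character polarity is set by the outgroup: the derived state is whichever differs from the outgroup's state, so for C2 the derived state is 'no', and for the remaining characters it is 'yes'.
C1: derived state 'yes' in Sclerax only — an autapomorphy, so it tells us nothing about relationships among taxa.
C2: derived state 'no' in Sclerax and Xiphina only — synapomorphy for {Sclerax, Xiphina}.
Only Acroilis and Rhizoma show the derived state 'yes' for C3, supporting them as a clade.
C4 (derived state 'yes') is shared by all ingroup taxa — unites the whole ingroup.
C5 groups Acroilis and Xiphina, which is incompatible with the clades supported by the remaining characters; treating it as convergent (homoplasy) costs fewer steps than any alternative tree.
Most parsimonious ingroup topology: ((Rhizoma,Acroilis),(Xiphina,Sclerax)).
The clade {Acroilis, Rhizoma} is supported by C3: its derived state 'yes' occurs in exactly those taxa and in no other taxon (including the outgroup).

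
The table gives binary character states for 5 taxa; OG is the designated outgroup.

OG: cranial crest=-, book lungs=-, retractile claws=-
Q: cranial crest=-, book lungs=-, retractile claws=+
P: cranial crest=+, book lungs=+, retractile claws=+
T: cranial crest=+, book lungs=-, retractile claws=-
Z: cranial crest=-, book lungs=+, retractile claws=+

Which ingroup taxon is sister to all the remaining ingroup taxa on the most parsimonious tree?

The outgroup has state '-' for every character, so '+' is the derived state throughout.
cranial crest groups P and T, which is incompatible with the clades supported by the remaining characters; treating it as convergent (homoplasy) costs fewer steps than any alternative tree.
book lungs (derived state '+') is shared by P and Z — a synapomorphy uniting that clade.
Only P, Q, and Z show the derived state '+' for retractile claws, supporting them as a clade.
Most parsimonious ingroup topology: ((Q,(P,Z)),T).
T is sister to the clade containing all other ingroup taxa, so it is the earliest-diverging (most basal) ingroup lineage.

T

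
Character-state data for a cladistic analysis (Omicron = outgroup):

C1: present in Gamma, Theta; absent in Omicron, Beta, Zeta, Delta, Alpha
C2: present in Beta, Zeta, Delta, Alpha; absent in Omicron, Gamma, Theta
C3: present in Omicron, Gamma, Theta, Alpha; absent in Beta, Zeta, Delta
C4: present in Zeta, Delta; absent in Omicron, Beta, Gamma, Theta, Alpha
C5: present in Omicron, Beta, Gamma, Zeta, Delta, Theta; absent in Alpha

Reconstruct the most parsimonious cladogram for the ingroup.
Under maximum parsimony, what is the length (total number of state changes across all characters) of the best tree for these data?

Character polarity is set by the outgroup: the derived state is whichever differs from the outgroup's state, so for C3, C5 the derived state is 'absent', and for the remaining characters it is 'present'.
C1 (derived state 'present') is shared by Gamma and Theta — a synapomorphy uniting that clade.
C2: derived state 'present' in Alpha, Beta, Delta, and Zeta only — synapomorphy for {Alpha, Beta, Delta, Zeta}.
C3: derived state 'absent' in Beta, Delta, and Zeta only — synapomorphy for {Beta, Delta, Zeta}.
C4: derived state 'present' in Delta and Zeta only — synapomorphy for {Delta, Zeta}.
C5 (derived state 'absent') is unique to Alpha (autapomorphy; uninformative for grouping).
Most parsimonious ingroup topology: (((Beta,(Zeta,Delta)),Alpha),(Gamma,Theta)).
Changes per character on this tree: C1: 1; C2: 1; C3: 1; C4: 1; C5: 1.
Total = 5.

5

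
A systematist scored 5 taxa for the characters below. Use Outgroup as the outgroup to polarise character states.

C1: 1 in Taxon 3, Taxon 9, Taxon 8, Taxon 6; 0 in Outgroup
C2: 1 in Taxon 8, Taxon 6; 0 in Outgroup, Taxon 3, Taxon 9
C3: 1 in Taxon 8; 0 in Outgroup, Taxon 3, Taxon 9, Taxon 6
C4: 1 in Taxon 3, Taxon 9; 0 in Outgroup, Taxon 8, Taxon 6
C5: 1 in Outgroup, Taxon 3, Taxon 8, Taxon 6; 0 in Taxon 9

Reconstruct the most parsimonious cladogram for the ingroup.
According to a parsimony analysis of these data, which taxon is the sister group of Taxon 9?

Character polarity is set by the outgroup: the derived state is whichever differs from the outgroup's state, so for C5 the derived state is '0', and for the remaining characters it is '1'.
C1 (derived state '1') is shared by all ingroup taxa — unites the whole ingroup.
Only Taxon 6 and Taxon 8 show the derived state '1' for C2, supporting them as a clade.
C3 (derived state '1') is unique to Taxon 8 (autapomorphy; uninformative for grouping).
Only Taxon 3 and Taxon 9 show the derived state '1' for C4, supporting them as a clade.
C5: derived state '0' in Taxon 9 only — an autapomorphy, so it tells us nothing about relationships among taxa.
Most parsimonious ingroup topology: ((Taxon 3,Taxon 9),(Taxon 8,Taxon 6)).
Taxon 9 and Taxon 3 form a cherry on this tree, so they are sister taxa.

Taxon 3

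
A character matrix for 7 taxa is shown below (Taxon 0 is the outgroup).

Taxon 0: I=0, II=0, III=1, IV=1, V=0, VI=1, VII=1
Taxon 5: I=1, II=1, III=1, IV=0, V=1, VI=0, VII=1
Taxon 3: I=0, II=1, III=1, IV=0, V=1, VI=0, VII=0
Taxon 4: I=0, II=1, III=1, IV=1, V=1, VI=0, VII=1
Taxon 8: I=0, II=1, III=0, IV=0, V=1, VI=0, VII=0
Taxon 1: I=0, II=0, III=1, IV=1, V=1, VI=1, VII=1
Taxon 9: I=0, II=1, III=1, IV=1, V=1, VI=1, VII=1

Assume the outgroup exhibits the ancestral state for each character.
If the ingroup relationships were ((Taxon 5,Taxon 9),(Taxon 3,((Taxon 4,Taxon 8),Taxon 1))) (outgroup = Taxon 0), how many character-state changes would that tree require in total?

Map each character onto ((Taxon 5,Taxon 9),(Taxon 3,((Taxon 4,Taxon 8),Taxon 1))) (rooted by Taxon 0) and count the minimum state changes it requires (Fitch parsimony):
I: 1; II: 2; III: 1; IV: 3; V: 1; VI: 3; VII: 2.
Total tree length = 13.

13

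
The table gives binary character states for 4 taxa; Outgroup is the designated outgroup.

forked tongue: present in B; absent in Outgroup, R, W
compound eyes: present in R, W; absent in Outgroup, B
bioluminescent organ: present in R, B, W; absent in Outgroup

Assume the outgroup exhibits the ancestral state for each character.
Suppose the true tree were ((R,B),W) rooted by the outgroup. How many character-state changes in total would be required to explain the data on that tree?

Map each character onto ((R,B),W) (rooted by Outgroup) and count the minimum state changes it requires (Fitch parsimony):
forked tongue: 1; compound eyes: 2; bioluminescent organ: 1.
Total tree length = 4.

4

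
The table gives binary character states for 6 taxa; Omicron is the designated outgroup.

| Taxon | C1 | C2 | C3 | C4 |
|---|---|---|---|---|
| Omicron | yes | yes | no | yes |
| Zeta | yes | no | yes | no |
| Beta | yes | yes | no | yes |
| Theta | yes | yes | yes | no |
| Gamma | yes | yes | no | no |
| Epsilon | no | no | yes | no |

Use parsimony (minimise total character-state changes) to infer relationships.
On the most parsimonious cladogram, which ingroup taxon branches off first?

Beta

Character polarity is set by the outgroup: the derived state is whichever differs from the outgroup's state, so for C1, C2, C4 the derived state is 'no', and for the remaining characters it is 'yes'.
C1: derived state 'no' in Epsilon only — an autapomorphy, so it tells us nothing about relationships among taxa.
Only Epsilon and Zeta show the derived state 'no' for C2, supporting them as a clade.
C3: derived state 'yes' in Epsilon, Theta, and Zeta only — synapomorphy for {Epsilon, Theta, Zeta}.
C4: derived state 'no' in Epsilon, Gamma, Theta, and Zeta only — synapomorphy for {Epsilon, Gamma, Theta, Zeta}.
Most parsimonious ingroup topology: ((((Zeta,Epsilon),Theta),Gamma),Beta).
Beta is sister to the clade containing all other ingroup taxa, so it is the earliest-diverging (most basal) ingroup lineage.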